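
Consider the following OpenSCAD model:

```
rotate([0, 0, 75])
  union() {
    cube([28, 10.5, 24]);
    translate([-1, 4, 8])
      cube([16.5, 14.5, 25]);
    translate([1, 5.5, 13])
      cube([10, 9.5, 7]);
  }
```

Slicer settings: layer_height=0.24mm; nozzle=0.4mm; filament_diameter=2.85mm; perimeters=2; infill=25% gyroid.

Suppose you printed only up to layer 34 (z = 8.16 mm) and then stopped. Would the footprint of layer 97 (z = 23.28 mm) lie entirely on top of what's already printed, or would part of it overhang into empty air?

Compare the two slices. At z = 8.16: the 28×10.5 cube contributes its full rectangle (area 294.00 mm²); the cube at (-1, 4) (footprint 16.5×14.5) is included at this height (area 239.25 mm²); the cube at (1, 5.5) is absent (z outside [13, 20]); Merging all regions: the regions partially overlap — summed areas 533.25 mm² minus the doubly-counted overlap 100.75 mm² gives 432.50 mm² — area = 432.50 mm²; (whole slice rotated 75° about Z — lengths, areas and connectivity unchanged). At z = 23.28: the 28×10.5 cube contributes its full rectangle (area 294.00 mm²); the 16.5×14.5 cube at (-1, 4) contributes its full rectangle (area 239.25 mm²); the cube at (1, 5.5) does not reach this height (z outside [13, 20]); Combining (union): the regions partially overlap — summed areas 533.25 mm² minus the doubly-counted overlap 100.75 mm² gives 432.50 mm² — area = 432.50 mm²; (whole slice rotated 75° about Z — lengths, areas and connectivity unchanged). Checking containment: the cross-section at z = 23.28 is a subset of the cross-section at z = 8.16.

entirely on top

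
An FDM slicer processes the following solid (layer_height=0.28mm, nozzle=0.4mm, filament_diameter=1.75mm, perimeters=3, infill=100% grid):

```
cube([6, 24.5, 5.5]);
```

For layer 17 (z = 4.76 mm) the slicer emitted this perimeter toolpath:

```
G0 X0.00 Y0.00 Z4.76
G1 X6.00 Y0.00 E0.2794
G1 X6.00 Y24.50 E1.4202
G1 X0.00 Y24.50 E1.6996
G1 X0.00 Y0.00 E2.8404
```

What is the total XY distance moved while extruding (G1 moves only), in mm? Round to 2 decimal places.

Sum the Euclidean lengths of each G1 segment: total = 61.00 mm.

61.00 mm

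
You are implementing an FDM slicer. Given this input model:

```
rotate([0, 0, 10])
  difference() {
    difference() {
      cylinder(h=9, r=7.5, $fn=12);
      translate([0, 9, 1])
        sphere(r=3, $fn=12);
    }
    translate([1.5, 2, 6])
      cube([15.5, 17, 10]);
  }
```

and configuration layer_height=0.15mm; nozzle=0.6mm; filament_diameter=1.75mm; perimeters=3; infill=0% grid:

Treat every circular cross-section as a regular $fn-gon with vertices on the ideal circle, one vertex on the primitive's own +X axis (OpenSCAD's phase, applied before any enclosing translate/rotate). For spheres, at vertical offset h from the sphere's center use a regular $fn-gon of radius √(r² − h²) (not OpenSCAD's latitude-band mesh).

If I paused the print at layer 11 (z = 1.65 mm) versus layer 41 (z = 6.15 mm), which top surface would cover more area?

Layer 11 (z = 1.65): the r=7.5 cylinder gives a regular 12-gon of circumradius 7.5 (constant along its height) (area = (12/2)·7.500²·sin(360°/12) = 168.75 mm²); the r=3 sphere at (0, 9) contributes a regular 12-gon of circumradius √(3²−0.65²) = 2.929 (area = (12/2)·2.929²·sin(360°/12) = 25.73 mm²); After the difference (first − rest): starting from the r=7.5 cylinder (168.75 mm²), the r=3 sphere at (0, 9) partially overlaps it — only the 3.36 mm² overlap (of its 25.73 mm²) is removed, clipping the outline — area = 165.39 mm²; the cube at (1.5, 2) is absent (z outside [6, 16]); Taking the first minus the rest: none of the subtracted shapes is present at this height, so the result so far is unchanged — area = 165.39 mm²; (whole slice rotated 10° about Z — lengths, areas and connectivity unchanged). So its area = 165.39 mm². Layer 41 (z = 6.15): the cylinder: section is a regular 12-gon, circumradius r=7.5 (area = (12/2)·7.500²·sin(360°/12) = 168.75 mm²); the sphere at (0, 9) does not reach this height (|z−center|=5.150 > r=3); After the difference (first − rest): none of the subtracted shapes is present at this height, so the r=7.5 cylinder is unchanged — area = 168.75 mm²; the cube at (1.5, 2) is present — its section is the full 15.5×17 rectangle (area 263.50 mm²); Subtracting the remaining from the first: starting from that combined region (168.75 mm²), the 15.5×17 cube at (1.5, 2) partially overlaps it — only the 19.77 mm² overlap (of its 263.50 mm²) is removed, clipping the outline — area = 148.98 mm²; (rotated 10° about Z; rotation is an isometry so areas/perimeters/island counts are preserved). So its area = 148.98 mm². Layer 11 is larger (165.39 vs 148.98 mm²).

layer 11 (z = 1.65 mm)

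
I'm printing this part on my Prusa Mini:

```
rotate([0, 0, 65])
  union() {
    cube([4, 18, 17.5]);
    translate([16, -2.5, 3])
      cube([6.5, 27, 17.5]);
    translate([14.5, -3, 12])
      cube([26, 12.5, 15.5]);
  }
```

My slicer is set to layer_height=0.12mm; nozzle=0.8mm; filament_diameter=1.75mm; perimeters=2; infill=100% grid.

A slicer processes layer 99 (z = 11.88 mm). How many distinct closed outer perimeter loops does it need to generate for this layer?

2

At z = 11.88 mm: the 4×18 cube contributes its full rectangle; the cube at (16, -2.5) is present — its section is the full 6.5×27 rectangle; the cube at (14.5, -3) is not intersected at this z (z outside [12, 27.5]); Taking the union: the 2 present regions are separate (no shared area or edge), so areas and boundary lengths simply add and each stays a separate island — 2 connected regions; (rotated 65° about Z; rotation is an isometry so areas/perimeters/island counts are preserved). The result has 2 disconnected regions.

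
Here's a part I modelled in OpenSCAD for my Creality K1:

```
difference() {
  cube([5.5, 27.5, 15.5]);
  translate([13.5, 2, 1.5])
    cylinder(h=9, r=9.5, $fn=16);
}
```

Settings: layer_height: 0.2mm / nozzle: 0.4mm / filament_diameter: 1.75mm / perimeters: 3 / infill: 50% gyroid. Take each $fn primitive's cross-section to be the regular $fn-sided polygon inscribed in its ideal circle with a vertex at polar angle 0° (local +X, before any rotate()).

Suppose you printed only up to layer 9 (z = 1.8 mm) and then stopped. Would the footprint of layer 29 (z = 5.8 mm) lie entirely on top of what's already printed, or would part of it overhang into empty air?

entirely on top

Compare the two slices. At z = 1.8: the cube is present — its section is the full 5.5×27.5 rectangle (area 151.25 mm²); the r=9.5 cylinder at (13.5, 2) gives a regular 16-gon of circumradius 9.5 (constant along its height) (area = (16/2)·9.500²·sin(360°/16) = 276.30 mm²); After the difference (first − rest): starting from the 5.5×27.5 cube (151.25 mm²), the r=9.5 cylinder at (13.5, 2) partially overlaps it — only the 7.19 mm² overlap (of its 276.30 mm²) is removed, clipping the outline — area = 144.06 mm². At z = 5.8: the cube (footprint 5.5×27.5) is included at this height (area 151.25 mm²); the r=9.5 cylinder at (13.5, 2) gives a regular 16-gon of circumradius 9.5 (constant along its height) (area = (16/2)·9.500²·sin(360°/16) = 276.30 mm²); After the difference (first − rest): starting from the 5.5×27.5 cube (151.25 mm²), the r=9.5 cylinder at (13.5, 2) partially overlaps it — only the 7.19 mm² overlap (of its 276.30 mm²) is removed, clipping the outline — area = 144.06 mm². Checking containment: the cross-section at z = 5.8 is a subset of the cross-section at z = 1.8.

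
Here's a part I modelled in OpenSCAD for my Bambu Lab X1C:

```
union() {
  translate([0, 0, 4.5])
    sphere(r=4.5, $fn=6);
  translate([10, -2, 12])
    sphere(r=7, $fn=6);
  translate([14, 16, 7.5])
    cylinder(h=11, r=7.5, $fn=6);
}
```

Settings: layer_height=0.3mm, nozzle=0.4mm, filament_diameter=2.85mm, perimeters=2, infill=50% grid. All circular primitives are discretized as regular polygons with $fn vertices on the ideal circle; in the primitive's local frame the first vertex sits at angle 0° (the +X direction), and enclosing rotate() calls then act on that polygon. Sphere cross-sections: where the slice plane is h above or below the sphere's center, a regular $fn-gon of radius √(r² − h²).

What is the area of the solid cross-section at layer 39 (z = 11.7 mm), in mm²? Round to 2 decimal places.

At z = 11.7 mm: the sphere does not reach this height (|z−center|=7.200 > r=4.5); the r=7 sphere at (10, -2) slices to a regular 6-gon of circumradius 6.994 (√(r²−h²) with h=0.3 from center) (area = (6/2)·6.994²·sin(360°/6) = 127.07 mm²); the r=7.5 cylinder at (14, 16) contributes a regular 6-gon of circumradius 7.5 (area = (6/2)·7.500²·sin(360°/6) = 146.14 mm²); Taking the union: the 2 present regions are separate (no shared area or edge), so areas and boundary lengths simply add and each stays a separate island — area = 273.21 mm². Overall, the cross-section has 2 separate islands. Net area = 273.21 mm².

273.21 mm²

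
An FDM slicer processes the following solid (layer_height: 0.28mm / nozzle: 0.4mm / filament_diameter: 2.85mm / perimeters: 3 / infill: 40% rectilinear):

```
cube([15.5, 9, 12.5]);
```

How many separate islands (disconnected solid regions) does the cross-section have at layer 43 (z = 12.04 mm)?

At z = 12.04 mm: the cube (footprint 15.5×9) is included at this height. Overall, the cross-section is a single solid region. Island count = 1.

1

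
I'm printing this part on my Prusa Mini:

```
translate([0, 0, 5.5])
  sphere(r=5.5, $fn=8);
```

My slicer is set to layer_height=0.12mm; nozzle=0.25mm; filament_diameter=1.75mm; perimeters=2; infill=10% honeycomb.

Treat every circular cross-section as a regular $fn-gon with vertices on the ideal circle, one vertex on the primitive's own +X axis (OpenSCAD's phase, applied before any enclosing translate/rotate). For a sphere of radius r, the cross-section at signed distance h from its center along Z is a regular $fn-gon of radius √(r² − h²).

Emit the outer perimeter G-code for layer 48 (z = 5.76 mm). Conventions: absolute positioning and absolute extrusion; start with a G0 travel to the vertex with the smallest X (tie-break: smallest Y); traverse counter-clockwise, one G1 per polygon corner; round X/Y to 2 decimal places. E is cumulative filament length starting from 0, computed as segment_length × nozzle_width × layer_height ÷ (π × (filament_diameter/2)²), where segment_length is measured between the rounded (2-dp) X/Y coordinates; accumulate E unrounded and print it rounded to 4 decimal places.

At z = 5.76 mm: the sphere: section is a regular 8-gon, circumradius = √(r²−h²) = √(5.5²−0.26²) = 5.494. The outline is a single polygon with 8 vertices. Extrusion per mm of travel: 0.25 × 0.12 / (π × 0.875²) = 0.012473. Accumulating E over each segment gives final E = 0.4192.

G0 X-5.49 Y0.00 Z5.76
G1 X-3.88 Y-3.88 E0.0524
G1 X0.00 Y-5.49 E0.1048
G1 X3.88 Y-3.88 E0.1572
G1 X5.49 Y0.00 E0.2096
G1 X3.88 Y3.88 E0.2620
G1 X0.00 Y5.49 E0.3144
G1 X-3.88 Y3.88 E0.3668
G1 X-5.49 Y0.00 E0.4192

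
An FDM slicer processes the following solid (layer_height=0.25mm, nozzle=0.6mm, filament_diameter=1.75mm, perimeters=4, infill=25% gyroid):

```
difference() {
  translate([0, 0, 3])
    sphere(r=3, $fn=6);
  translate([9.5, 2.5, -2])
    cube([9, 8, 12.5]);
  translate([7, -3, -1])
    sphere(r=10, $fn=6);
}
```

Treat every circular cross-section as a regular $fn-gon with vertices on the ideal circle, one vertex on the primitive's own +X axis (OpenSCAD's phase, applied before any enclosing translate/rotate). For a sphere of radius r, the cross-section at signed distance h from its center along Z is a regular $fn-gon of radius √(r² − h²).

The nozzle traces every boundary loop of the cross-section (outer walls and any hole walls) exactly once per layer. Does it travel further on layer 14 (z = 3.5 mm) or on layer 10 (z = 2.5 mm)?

layer 14 (z = 3.5 mm)

Layer 14 (z = 3.5): the r=3 sphere contributes a regular 6-gon of circumradius √(3²−0.5²) = 2.958 (perimeter = 2·6·2.958·sin(180°/6) = 17.75 mm); the cube at (9.5, 2.5) (footprint 9×8) is included at this height (perimeter 34.00 mm); the r=10 sphere at (7, -3) slices to a regular 6-gon of circumradius 8.930 (√(r²−h²) with h=4.5 from center) (perimeter = 2·6·8.930·sin(180°/6) = 53.58 mm); Taking the first minus the rest: starting from the r=3 sphere, the 9×8 cube at (9.5, 2.5) misses the remaining region (no effect); the r=10 sphere at (7, -3) partially overlaps it — only the 12.37 mm² overlap (of its 207.20 mm²) is removed, clipping the outline — boundary = 14.20 mm. So its perimeter = 14.20 mm. Layer 10 (z = 2.5): the r=3 sphere contributes a regular 6-gon of circumradius √(3²−0.5²) = 2.958 (perimeter = 2·6·2.958·sin(180°/6) = 17.75 mm); the 9×8 cube at (9.5, 2.5) contributes its full rectangle (perimeter 34.00 mm); the sphere at (7, -3): section is a regular 6-gon, circumradius = √(r²−h²) = √(10²−3.5²) = 9.367 (perimeter = 2·6·9.367·sin(180°/6) = 56.20 mm); Subtracting the remaining from the first: starting from the r=3 sphere, the 9×8 cube at (9.5, 2.5) misses the remaining region (no effect); the r=10 sphere at (7, -3) partially overlaps it — only the 14.45 mm² overlap (of its 227.98 mm²) is removed, clipping the outline — boundary = 12.88 mm. So its perimeter = 12.88 mm. Layer 14 is larger (14.20 vs 12.88 mm).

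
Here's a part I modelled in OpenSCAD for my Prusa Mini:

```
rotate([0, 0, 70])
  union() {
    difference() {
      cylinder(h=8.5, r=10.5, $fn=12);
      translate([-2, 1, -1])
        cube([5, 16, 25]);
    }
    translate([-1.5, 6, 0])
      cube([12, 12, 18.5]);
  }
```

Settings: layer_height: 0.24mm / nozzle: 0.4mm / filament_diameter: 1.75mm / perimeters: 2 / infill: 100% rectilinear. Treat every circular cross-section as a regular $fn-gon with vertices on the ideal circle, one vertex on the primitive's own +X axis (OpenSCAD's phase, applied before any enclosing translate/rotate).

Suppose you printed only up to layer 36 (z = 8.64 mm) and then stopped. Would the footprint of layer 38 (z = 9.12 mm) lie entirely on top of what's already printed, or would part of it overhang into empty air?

entirely on top

Compare the two slices. At z = 8.64: the cylinder is absent (z outside [0, 8.5]); the 5×16 cube at (-2, 1) contributes its full rectangle (area 80.00 mm²); Subtracting the remaining from the first: the first operand is absent here, so nothing remains; the cube at (-1.5, 6) (footprint 12×12) is included at this height (area 144.00 mm²); Combining (union): only the 12×12 cube at (-1.5, 6) is present, so the union is just that shape — area = 144.00 mm²; (rotated 70° about Z; rotation is an isometry so areas/perimeters/island counts are preserved). At z = 9.12: the cylinder is absent (z outside [0, 8.5]); the 5×16 cube at (-2, 1) contributes its full rectangle (area 80.00 mm²); Taking the first minus the rest: the first operand is absent here, so nothing remains; the cube at (-1.5, 6) (footprint 12×12) is included at this height (area 144.00 mm²); Merging all regions: only the 12×12 cube at (-1.5, 6) is present, so the union is just that shape — area = 144.00 mm²; (rotated 70° about Z; rotation is an isometry so areas/perimeters/island counts are preserved). Checking containment: the cross-section at z = 9.12 is a subset of the cross-section at z = 8.64.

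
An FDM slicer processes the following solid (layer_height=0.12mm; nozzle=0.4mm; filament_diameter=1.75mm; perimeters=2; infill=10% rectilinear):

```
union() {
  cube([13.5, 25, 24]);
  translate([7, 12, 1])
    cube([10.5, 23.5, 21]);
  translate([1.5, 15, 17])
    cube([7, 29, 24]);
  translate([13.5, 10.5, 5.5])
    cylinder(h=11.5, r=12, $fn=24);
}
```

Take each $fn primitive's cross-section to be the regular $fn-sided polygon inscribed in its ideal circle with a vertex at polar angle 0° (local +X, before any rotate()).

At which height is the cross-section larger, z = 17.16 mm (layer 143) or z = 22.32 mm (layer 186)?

layer 143 (z = 17.16 mm)

Layer 143 (z = 17.16): the cube (footprint 13.5×25) is included at this height (area 337.50 mm²); the cube at (7, 12) is present — its section is the full 10.5×23.5 rectangle (area 246.75 mm²); the cube at (1.5, 15) (footprint 7×29) is included at this height (area 203.00 mm²); the cylinder at (13.5, 10.5) does not reach this height (z outside [5.5, 17]); Taking the union: the regions partially overlap — summed areas 787.25 mm² minus the doubly-counted overlap 170.25 mm² gives 617.00 mm² — area = 617.00 mm². So its area = 617.00 mm². Layer 186 (z = 22.32): the 13.5×25 cube contributes its full rectangle (area 337.50 mm²); the cube at (7, 12) is absent (z outside [1, 22]); the cube at (1.5, 15) is present — its section is the full 7×29 rectangle (area 203.00 mm²); the cylinder at (13.5, 10.5) is absent (z outside [5.5, 17]); Taking the union: the regions partially overlap — summed areas 540.50 mm² minus the doubly-counted overlap 70.00 mm² gives 470.50 mm² — area = 470.50 mm². So its area = 470.50 mm². Layer 143 is larger (617.00 vs 470.50 mm²).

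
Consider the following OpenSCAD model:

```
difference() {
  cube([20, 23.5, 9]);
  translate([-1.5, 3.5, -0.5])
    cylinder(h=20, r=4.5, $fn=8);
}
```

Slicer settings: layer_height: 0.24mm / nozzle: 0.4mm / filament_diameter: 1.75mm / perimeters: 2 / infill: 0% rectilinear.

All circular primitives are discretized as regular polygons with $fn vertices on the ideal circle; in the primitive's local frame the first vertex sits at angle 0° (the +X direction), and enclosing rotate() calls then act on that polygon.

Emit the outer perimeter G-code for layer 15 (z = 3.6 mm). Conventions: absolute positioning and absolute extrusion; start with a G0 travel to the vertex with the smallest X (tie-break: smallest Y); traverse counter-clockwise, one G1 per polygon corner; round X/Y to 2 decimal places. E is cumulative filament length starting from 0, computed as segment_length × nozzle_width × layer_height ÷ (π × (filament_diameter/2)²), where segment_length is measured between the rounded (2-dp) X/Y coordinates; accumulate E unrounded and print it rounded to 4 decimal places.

G0 X0.00 Y7.38 Z3.60
G1 X1.68 Y6.68 E0.0726
G1 X3.00 Y3.50 E0.2101
G1 X1.68 Y0.32 E0.3475
G1 X0.91 Y0.00 E0.3808
G1 X20.00 Y0.00 E1.1427
G1 X20.00 Y23.50 E2.0806
G1 X0.00 Y23.50 E2.8789
G1 X0.00 Y7.38 E3.5222

At z = 3.6 mm: the 20×23.5 cube contributes its full rectangle; the r=4.5 cylinder at (-1.5, 3.5) contributes a regular 8-gon of circumradius 4.5; Taking the first minus the rest: starting from the 20×23.5 cube, the r=4.5 cylinder at (-1.5, 3.5) partially overlaps it — only the 15.90 mm² overlap (of its 57.28 mm²) is removed, clipping the outline — 1 connected region. The outline is a single polygon with 8 vertices. Extrusion per mm of travel: 0.4 × 0.24 / (π × 0.875²) = 0.039912. Accumulating E over each segment gives final E = 3.5222.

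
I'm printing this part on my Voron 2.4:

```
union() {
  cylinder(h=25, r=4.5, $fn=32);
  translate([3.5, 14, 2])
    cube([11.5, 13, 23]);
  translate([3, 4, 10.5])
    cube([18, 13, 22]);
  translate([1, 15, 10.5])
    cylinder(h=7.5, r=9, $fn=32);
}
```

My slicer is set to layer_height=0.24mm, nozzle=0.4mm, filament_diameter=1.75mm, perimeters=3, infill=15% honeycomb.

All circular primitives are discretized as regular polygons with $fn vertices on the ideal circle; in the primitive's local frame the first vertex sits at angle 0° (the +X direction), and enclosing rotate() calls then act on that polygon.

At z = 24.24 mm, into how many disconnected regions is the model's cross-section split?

At z = 24.24 mm: the r=4.5 cylinder contributes a regular 32-gon of circumradius 4.5; the 11.5×13 cube at (3.5, 14) contributes its full rectangle; the cube at (3, 4) (footprint 18×13) is included at this height; the cylinder at (1, 15) does not reach this height (z outside [10.5, 18]); Taking the union: the regions partially overlap (shared area 34.50 mm²), so overlapping operands fuse into one piece — 2 connected regions. The result has 2 disconnected regions.

2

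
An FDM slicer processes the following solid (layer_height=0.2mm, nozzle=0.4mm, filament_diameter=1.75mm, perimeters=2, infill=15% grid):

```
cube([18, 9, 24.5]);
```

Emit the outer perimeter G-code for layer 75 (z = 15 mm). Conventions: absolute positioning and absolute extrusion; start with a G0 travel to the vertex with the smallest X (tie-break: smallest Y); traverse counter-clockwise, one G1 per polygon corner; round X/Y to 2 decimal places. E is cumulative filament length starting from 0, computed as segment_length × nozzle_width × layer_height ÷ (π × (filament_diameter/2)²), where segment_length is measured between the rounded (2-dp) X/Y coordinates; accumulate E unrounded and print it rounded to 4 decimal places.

G0 X0.00 Y0.00 Z15.00
G1 X18.00 Y0.00 E0.5987
G1 X18.00 Y9.00 E0.8980
G1 X0.00 Y9.00 E1.4967
G1 X0.00 Y0.00 E1.7960

At z = 15 mm: the 18×9 cube contributes its full rectangle. The outline is a single polygon with 4 vertices. Extrusion per mm of travel: 0.4 × 0.2 / (π × 0.875²) = 0.033260. Accumulating E over each segment gives final E = 1.7960.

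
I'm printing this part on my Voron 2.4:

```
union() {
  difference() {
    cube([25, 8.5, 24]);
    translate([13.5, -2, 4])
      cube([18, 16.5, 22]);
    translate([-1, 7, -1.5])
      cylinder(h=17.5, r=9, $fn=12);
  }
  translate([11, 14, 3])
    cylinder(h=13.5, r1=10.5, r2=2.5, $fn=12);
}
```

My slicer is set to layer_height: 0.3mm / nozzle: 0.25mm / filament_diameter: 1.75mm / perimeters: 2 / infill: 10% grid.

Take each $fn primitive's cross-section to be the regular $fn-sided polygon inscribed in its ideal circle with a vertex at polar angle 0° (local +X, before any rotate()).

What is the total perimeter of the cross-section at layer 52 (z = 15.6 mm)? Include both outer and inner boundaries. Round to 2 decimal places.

52.20 mm

At z = 15.6 mm: the cube is present — its section is the full 25×8.5 rectangle (perimeter 67.00 mm); the 18×16.5 cube at (13.5, -2) contributes its full rectangle (perimeter 69.00 mm); the r=9 cylinder at (-1, 7) contributes a regular 12-gon of circumradius 9 (perimeter = 2·12·9.000·sin(180°/12) = 55.90 mm); Taking the first minus the rest: starting from the 25×8.5 cube, the 18×16.5 cube at (13.5, -2) partially overlaps it — only the 97.75 mm² overlap (of its 297.00 mm²) is removed, clipping the outline; the r=9 cylinder at (-1, 7) partially overlaps it — only the 58.85 mm² overlap (of its 243.00 mm²) is removed, clipping the outline — boundary = 33.35 mm; the cone at (11, 14): at t=0.933 of its height the radius interpolates to r₁+(r₂−r₁)t = 3.033, giving a regular 12-gon of that circumradius (perimeter = 2·12·3.033·sin(180°/12) = 18.84 mm); Combining (union): the 2 present regions are separate (no shared area or edge), so areas and boundary lengths simply add and each stays a separate island — boundary = 52.20 mm. Overall, the cross-section has 2 separate islands. Total boundary length (outer) = 52.20 mm.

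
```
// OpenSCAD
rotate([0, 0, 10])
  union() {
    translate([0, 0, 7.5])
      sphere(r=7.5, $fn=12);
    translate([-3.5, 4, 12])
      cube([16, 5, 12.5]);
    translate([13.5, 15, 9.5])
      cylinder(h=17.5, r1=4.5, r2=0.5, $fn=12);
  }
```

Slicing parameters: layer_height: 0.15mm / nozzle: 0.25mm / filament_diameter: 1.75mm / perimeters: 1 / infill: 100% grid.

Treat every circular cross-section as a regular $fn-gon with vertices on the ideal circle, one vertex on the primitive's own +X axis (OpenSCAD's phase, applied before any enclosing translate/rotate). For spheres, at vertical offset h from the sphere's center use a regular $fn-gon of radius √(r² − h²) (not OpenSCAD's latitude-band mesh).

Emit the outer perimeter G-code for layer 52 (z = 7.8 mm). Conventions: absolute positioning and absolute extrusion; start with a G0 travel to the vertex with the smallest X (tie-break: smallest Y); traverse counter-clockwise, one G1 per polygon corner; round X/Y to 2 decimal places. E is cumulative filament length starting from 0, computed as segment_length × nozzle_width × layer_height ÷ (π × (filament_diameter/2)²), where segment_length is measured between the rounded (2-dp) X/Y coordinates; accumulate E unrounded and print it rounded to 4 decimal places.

At z = 7.8 mm: the sphere: section is a regular 12-gon, circumradius = √(r²−h²) = √(7.5²−0.3²) = 7.494; the cube at (-3.5, 4) is absent (z outside [12, 24.5]); the cone at (13.5, 15) does not reach this height (z outside [9.5, 27]); Merging all regions: only the r=7.5 sphere is present, so the union is just that shape — 1 connected region; (whole slice rotated 10° about Z — lengths, areas and connectivity unchanged). The outline is a single polygon with 12 vertices. Extrusion per mm of travel: 0.25 × 0.15 / (π × 0.875²) = 0.015591. Accumulating E over each segment gives final E = 0.7257.

G0 X-7.38 Y-1.30 Z7.80
G1 X-5.74 Y-4.82 E0.0605
G1 X-2.56 Y-7.04 E0.1210
G1 X1.30 Y-7.38 E0.1814
G1 X4.82 Y-5.74 E0.2420
G1 X7.04 Y-2.56 E0.3024
G1 X7.38 Y1.30 E0.3628
G1 X5.74 Y4.82 E0.4234
G1 X2.56 Y7.04 E0.4838
G1 X-1.30 Y7.38 E0.5443
G1 X-4.82 Y5.74 E0.6048
G1 X-7.04 Y2.56 E0.6653
G1 X-7.38 Y-1.30 E0.7257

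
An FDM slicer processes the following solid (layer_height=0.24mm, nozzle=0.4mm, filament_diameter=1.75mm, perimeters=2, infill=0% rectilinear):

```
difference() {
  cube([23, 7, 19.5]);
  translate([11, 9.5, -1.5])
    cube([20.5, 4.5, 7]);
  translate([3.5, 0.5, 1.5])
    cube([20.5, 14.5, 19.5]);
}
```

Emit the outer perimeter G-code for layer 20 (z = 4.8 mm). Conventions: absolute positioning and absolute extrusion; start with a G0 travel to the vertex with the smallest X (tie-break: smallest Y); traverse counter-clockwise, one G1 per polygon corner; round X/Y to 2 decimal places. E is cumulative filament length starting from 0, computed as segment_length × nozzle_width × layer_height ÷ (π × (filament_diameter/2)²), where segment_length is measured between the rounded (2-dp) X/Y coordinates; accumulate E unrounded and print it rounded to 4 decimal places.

G0 X0.00 Y0.00 Z4.80
G1 X23.00 Y0.00 E0.9180
G1 X23.00 Y0.50 E0.9379
G1 X3.50 Y0.50 E1.7162
G1 X3.50 Y7.00 E1.9757
G1 X0.00 Y7.00 E2.1153
G1 X0.00 Y0.00 E2.3947

At z = 4.8 mm: the cube (footprint 23×7) is included at this height; the cube at (11, 9.5) (footprint 20.5×4.5) is included at this height; the cube at (3.5, 0.5) (footprint 20.5×14.5) is included at this height; Taking the first minus the rest: starting from the 23×7 cube, the 20.5×4.5 cube at (11, 9.5) misses the remaining region (no effect); the 20.5×14.5 cube at (3.5, 0.5) partially overlaps it — only the 126.75 mm² overlap (of its 297.25 mm²) is removed, clipping the outline — 1 connected region. The outline is a single polygon with 6 vertices. Extrusion per mm of travel: 0.4 × 0.24 / (π × 0.875²) = 0.039912. Accumulating E over each segment gives final E = 2.3947.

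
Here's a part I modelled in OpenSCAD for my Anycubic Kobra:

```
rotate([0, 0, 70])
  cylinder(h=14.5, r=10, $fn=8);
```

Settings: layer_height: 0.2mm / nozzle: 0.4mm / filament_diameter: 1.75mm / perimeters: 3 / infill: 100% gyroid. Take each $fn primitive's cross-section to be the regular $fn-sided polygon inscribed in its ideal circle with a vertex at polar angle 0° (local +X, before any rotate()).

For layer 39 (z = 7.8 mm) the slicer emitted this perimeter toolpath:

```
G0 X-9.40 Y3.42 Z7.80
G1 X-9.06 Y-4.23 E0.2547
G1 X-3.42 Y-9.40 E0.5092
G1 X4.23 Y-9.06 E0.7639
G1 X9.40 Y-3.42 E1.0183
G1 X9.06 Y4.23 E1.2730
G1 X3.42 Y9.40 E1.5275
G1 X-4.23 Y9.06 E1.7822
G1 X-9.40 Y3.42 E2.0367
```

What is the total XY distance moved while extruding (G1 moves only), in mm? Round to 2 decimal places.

61.23 mm

Sum the Euclidean lengths of each G1 segment: total = 61.23 mm.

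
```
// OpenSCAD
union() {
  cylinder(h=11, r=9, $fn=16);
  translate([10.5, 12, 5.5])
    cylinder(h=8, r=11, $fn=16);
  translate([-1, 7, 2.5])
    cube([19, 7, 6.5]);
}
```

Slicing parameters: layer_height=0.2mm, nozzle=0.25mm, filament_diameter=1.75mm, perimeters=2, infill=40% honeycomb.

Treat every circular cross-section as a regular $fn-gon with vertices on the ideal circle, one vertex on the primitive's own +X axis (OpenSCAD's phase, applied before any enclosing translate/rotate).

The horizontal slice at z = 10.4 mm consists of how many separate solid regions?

1

At z = 10.4 mm: the r=9 cylinder gives a regular 16-gon of circumradius 9 (constant along its height); the r=11 cylinder at (10.5, 12) contributes a regular 16-gon of circumradius 11; the cube at (-1, 7) does not reach this height (z outside [2.5, 9]); Taking the union: the regions partially overlap (shared area 29.90 mm²), so overlapping operands fuse into one piece — 1 connected region. The result has 1 disconnected region.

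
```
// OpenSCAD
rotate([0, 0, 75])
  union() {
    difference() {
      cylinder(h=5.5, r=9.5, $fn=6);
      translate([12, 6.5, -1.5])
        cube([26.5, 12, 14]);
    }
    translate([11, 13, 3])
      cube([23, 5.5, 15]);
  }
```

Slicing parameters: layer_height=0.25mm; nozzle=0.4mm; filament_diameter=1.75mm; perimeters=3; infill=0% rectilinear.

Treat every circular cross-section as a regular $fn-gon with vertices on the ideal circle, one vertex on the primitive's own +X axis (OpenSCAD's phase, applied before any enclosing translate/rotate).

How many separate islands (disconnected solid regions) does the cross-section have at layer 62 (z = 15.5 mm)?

1

At z = 15.5 mm: the cylinder is not intersected at this z (z outside [0, 5.5]); the cube at (12, 6.5) does not reach this height (z outside [-1.5, 12.5]); Taking the first minus the rest: the first operand is absent here, so nothing remains; the cube at (11, 13) (footprint 23×5.5) is included at this height; Taking the union: only the 23×5.5 cube at (11, 13) is present, so the union is just that shape — 1 connected region; (whole slice rotated 75° about Z — lengths, areas and connectivity unchanged). Overall, the cross-section is a single solid region. Island count = 1.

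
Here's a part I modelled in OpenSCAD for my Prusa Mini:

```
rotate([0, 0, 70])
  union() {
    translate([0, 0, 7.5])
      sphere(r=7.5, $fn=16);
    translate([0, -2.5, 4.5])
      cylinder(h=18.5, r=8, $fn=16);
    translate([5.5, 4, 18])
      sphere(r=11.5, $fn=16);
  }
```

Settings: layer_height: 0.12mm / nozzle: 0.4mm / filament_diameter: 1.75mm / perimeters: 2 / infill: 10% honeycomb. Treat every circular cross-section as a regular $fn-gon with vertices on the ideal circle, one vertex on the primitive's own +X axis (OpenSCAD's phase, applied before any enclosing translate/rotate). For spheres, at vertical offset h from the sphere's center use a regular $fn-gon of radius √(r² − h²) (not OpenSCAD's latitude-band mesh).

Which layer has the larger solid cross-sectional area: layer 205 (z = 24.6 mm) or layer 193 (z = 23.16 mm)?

layer 193 (z = 23.16 mm)

Layer 205 (z = 24.6): the sphere is not intersected at this z (|z−center|=17.100 > r=7.5); the cylinder at (0, -2.5) is not intersected at this z (z outside [4.5, 23]); the r=11.5 sphere at (5.5, 4) slices to a regular 16-gon of circumradius 9.418 (√(r²−h²) with h=6.6 from center) (area = (16/2)·9.418²·sin(360°/16) = 271.52 mm²); Taking the union: only the r=11.5 sphere at (5.5, 4) is present, so the union is just that shape — area = 271.52 mm²; (rotated 70° about Z; rotation is an isometry so areas/perimeters/island counts are preserved). So its area = 271.52 mm². Layer 193 (z = 23.16): the sphere is not intersected at this z (|z−center|=15.660 > r=7.5); the cylinder at (0, -2.5) is not intersected at this z (z outside [4.5, 23]); the r=11.5 sphere at (5.5, 4) contributes a regular 16-gon of circumradius √(11.5²−5.16²) = 10.277 (area = (16/2)·10.277²·sin(360°/16) = 323.37 mm²); Taking the union: only the r=11.5 sphere at (5.5, 4) is present, so the union is just that shape — area = 323.37 mm²; (whole slice rotated 70° about Z — lengths, areas and connectivity unchanged). So its area = 323.37 mm². Layer 193 is larger (323.37 vs 271.52 mm²).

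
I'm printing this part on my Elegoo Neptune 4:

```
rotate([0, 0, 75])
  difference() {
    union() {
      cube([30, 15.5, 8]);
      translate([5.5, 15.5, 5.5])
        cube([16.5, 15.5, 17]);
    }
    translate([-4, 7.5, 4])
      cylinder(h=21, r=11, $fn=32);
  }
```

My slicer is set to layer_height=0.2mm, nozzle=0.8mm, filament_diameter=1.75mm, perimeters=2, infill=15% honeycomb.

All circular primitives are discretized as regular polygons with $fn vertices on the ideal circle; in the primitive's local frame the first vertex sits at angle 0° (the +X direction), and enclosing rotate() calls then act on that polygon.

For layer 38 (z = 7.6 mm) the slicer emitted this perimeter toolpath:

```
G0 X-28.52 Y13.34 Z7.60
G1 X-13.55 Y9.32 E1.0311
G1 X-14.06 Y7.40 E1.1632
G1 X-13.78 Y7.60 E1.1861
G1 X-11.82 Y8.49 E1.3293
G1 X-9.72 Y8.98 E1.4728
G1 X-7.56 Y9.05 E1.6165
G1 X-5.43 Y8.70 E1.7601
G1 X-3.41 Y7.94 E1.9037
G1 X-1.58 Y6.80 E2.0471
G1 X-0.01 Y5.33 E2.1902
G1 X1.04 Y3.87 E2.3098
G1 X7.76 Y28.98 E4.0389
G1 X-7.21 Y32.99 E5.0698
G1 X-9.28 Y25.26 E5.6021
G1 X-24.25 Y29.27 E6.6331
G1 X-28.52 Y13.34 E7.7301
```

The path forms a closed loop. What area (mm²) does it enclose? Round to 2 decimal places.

628.31 mm²

Apply the shoelace formula to the sequence of (X, Y) vertices; enclosed area = 628.31 mm².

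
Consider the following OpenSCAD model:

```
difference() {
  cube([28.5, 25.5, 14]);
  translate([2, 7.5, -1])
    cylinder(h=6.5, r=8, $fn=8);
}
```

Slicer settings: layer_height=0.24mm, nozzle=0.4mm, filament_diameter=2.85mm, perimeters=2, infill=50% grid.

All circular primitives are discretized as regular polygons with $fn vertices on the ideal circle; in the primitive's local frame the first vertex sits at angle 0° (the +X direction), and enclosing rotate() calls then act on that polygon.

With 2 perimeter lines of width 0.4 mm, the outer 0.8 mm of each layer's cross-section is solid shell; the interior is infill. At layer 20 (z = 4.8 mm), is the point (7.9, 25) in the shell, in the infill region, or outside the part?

shell

At z = 4.8 mm: the cube (footprint 28.5×25.5) is included at this height; the cylinder at (2, 7.5): section is a regular 8-gon, circumradius r=8; After the difference (first − rest): starting from the 28.5×25.5 cube, the r=8 cylinder at (2, 7.5) partially overlaps it — only the 120.25 mm² overlap (of its 181.02 mm²) is removed, clipping the outline — 2 connected regions. Overall, the cross-section has 2 separate islands. The nearest boundary edge runs (0.00, 25.50)→(28.50, 25.50); distance from the point to it = 0.50 mm. (Shell/infill is judged within the island containing the point — the largest one.) The point is inside the cross-section, 0.50 mm from the nearest boundary — within the 0.8 mm shell band (2 × 0.4).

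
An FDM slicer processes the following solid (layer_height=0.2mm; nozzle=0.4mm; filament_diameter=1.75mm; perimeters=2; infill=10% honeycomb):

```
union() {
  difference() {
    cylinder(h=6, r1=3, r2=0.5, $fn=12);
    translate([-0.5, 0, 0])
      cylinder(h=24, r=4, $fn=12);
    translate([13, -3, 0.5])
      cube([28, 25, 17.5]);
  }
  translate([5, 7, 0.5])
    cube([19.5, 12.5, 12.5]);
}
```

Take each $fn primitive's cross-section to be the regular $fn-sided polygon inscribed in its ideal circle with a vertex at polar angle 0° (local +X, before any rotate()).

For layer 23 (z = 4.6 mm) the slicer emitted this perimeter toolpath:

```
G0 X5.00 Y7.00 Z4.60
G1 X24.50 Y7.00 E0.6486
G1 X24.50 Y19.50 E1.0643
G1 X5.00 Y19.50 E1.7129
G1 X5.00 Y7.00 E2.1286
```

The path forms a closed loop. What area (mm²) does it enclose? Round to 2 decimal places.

Apply the shoelace formula to the sequence of (X, Y) vertices; enclosed area = 243.75 mm².

243.75 mm²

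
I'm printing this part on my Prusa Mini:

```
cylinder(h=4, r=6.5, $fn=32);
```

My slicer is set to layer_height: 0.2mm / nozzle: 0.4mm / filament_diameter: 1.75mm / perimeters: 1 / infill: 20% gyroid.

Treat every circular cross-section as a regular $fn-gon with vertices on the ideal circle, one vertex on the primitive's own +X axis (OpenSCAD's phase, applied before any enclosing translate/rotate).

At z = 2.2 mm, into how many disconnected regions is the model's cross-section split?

At z = 2.2 mm: the r=6.5 cylinder gives a regular 32-gon of circumradius 6.5 (constant along its height). The result has 1 disconnected region.

1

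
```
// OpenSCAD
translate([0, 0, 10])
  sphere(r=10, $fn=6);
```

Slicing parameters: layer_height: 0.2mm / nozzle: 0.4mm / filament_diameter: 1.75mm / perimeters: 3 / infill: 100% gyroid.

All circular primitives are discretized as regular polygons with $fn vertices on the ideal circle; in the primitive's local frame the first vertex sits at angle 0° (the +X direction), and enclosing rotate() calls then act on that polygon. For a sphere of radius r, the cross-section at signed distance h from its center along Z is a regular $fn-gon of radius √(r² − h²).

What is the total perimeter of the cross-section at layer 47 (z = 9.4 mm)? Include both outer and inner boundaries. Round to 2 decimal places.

59.89 mm

At z = 9.4 mm: the r=10 sphere contributes a regular 6-gon of circumradius √(10²−0.6²) = 9.982 (perimeter = 2·6·9.982·sin(180°/6) = 59.89 mm). Overall, the cross-section is a single solid region. Total boundary length (outer) = 59.89 mm.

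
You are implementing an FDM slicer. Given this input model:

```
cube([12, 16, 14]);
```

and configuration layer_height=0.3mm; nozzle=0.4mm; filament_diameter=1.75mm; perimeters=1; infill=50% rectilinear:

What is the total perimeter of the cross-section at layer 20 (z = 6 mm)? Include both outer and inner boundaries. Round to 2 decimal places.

56.00 mm

At z = 6 mm: the cube (footprint 12×16) is included at this height (perimeter 56.00 mm). Overall, the cross-section is a single solid region. Total boundary length (outer) = 56.00 mm.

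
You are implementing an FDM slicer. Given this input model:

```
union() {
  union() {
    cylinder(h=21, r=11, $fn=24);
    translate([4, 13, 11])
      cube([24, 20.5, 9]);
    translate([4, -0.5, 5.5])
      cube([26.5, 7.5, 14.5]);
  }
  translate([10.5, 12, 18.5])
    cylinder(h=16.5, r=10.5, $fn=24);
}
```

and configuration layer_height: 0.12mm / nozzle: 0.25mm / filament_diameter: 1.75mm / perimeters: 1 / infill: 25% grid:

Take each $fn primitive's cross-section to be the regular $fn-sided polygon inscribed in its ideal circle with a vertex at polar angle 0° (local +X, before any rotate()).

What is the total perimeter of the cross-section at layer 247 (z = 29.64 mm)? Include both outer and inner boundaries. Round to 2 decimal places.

65.79 mm

At z = 29.64 mm: the cylinder does not reach this height (z outside [0, 21]); the cube at (4, 13) is not intersected at this z (z outside [11, 20]); the cube at (4, -0.5) is not intersected at this z (z outside [5.5, 20]); Merging all regions: nothing is present at this height; the cylinder at (10.5, 12): section is a regular 24-gon, circumradius r=10.5 (perimeter = 2·24·10.500·sin(180°/24) = 65.79 mm); Merging all regions: only the r=10.5 cylinder at (10.5, 12) is present, so the union is just that shape — boundary = 65.79 mm. Overall, the cross-section is a single solid region. Total boundary length (outer) = 65.79 mm.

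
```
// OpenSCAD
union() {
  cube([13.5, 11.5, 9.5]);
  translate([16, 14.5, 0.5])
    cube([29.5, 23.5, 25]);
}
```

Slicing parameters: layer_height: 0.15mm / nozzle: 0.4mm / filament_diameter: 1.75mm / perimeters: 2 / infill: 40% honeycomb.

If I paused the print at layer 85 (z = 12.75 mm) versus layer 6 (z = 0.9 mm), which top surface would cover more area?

layer 6 (z = 0.9 mm)

Layer 85 (z = 12.75): the cube is not intersected at this z (z outside [0, 9.5]); the 29.5×23.5 cube at (16, 14.5) contributes its full rectangle (area 693.25 mm²); Taking the union: only the 29.5×23.5 cube at (16, 14.5) is present, so the union is just that shape — area = 693.25 mm². So its area = 693.25 mm². Layer 6 (z = 0.9): the cube (footprint 13.5×11.5) is included at this height (area 155.25 mm²); the cube at (16, 14.5) (footprint 29.5×23.5) is included at this height (area 693.25 mm²); Combining (union): the 2 present regions are separate (no shared area or edge), so areas and boundary lengths simply add and each stays a separate island — area = 848.50 mm². So its area = 848.50 mm². Layer 6 is larger (848.50 vs 693.25 mm²).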